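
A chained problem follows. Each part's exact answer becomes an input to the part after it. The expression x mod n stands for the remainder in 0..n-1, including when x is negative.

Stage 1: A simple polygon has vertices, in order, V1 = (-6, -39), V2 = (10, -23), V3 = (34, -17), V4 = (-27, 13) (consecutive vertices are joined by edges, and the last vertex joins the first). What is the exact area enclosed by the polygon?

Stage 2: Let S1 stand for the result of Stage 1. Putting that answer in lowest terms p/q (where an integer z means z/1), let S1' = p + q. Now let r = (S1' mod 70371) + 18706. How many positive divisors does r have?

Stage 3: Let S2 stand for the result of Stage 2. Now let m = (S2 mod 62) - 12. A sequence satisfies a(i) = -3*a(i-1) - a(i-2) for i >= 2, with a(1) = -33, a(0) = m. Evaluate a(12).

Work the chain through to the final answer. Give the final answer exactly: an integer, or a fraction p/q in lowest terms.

1600988

Stage 1: cross terms: (-6*-23 - 10*-39)=528, (10*-17 - 34*-23)=612, (34*13 - -27*-17)=-17, (-27*-39 - -6*13)=1131; twice the area = |2254| = 2254; area = 1127; answer 1127
Stage 2: S1 = 1127; threaded value p + q = 1128; r = 19834; 19834 = 2 * 47 * 211; number of divisors = (1+1) * (1+1) * (1+1) = 8; answer 8
Stage 3: S2 = 8; m = -4; a(2) = -3*(-33) - 1*(-4) = 103; iterating: a(2)=103, a(3)=-276, a(4)=725, a(5)=-1899, a(6)=4972, a(7)=-13017, a(8)=34079, a(9)=-89220, a(10)=233581, a(11)=-611523, a(12)=1600988; answer 1600988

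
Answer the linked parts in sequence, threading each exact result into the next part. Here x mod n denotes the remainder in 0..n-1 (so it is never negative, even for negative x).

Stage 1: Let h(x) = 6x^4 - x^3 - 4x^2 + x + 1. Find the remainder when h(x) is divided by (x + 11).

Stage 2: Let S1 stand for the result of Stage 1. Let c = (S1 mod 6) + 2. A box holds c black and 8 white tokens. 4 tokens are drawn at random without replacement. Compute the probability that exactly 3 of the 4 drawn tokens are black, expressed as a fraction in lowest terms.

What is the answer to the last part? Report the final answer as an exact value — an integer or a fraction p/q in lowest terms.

Stage 1: remainder = value at the root: 6*(-11)^4 - 1*(-11)^3 - 4*(-11)^2 + 1*(-11)^1 + 1 = (87846) + (1331) + (-484) + (-11) + (1) = 88683; answer 88683
Stage 2: S1 = 88683; c = 5; total draws C(13,4) = 715; favorable C(5,3)*C(8,1) = 80; P = 16/143; answer 16/143

16/143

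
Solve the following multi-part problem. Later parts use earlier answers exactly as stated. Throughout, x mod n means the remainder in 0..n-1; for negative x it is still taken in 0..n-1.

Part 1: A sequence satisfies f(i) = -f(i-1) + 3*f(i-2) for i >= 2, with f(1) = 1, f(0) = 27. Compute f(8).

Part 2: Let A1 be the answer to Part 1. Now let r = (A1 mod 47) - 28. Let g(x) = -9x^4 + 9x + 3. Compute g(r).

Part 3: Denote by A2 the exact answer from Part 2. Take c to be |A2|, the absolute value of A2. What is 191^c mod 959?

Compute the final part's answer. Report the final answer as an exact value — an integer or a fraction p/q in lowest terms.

Part 1: f(2) = -1*(1) + 3*(27) = 80; iterating: f(2)=80, f(3)=-77, f(4)=317, f(5)=-548, f(6)=1499, f(7)=-3143, f(8)=7640; answer 7640
Part 2: A1 = 7640; r = -2; -9*(-2)^4 + 9*(-2)^1 + 3 = (-144) + (-18) + (3) = -159; answer -159
Part 3: A2 = -159; c = 159; squarings mod 959: 191^1=191, 191^2=39, 191^4=562, 191^8=333, 191^16=604, 191^32=396, 191^64=499, 191^128=620; 191^159 = 191^1 * 191^2 * 191^4 * 191^8 * 191^16 * 191^128 = 939 (mod 959); answer 939

939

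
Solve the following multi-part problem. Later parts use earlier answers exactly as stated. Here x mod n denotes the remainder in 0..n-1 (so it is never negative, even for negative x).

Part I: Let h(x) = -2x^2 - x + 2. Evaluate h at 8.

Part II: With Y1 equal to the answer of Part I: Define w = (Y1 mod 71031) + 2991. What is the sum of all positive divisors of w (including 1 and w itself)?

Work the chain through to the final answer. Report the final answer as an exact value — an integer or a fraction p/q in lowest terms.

Part I: -2*(8)^2 - 1*(8)^1 + 2 = (-128) + (-8) + (2) = -134; answer -134
Part II: Y1 = -134; w = 73888; 73888 = 2^5 * 2309; sigma = (1 + 2 + 4 + 8 + 16 + 32) * (1 + 2309) = 63 * 2310 = 145530; answer 145530

145530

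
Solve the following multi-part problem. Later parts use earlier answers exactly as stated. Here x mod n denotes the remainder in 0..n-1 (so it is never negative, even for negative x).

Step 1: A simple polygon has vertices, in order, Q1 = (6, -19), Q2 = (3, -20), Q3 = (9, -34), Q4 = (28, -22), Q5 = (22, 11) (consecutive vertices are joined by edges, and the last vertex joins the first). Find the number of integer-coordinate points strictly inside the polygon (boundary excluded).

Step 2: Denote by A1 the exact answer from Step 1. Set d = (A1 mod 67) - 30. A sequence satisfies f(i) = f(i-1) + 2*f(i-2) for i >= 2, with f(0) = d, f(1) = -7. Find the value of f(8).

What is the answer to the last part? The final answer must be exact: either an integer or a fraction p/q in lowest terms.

Step 1: cross terms: (6*-20 - 3*-19)=-63, (3*-34 - 9*-20)=78, (9*-22 - 28*-34)=754, (28*11 - 22*-22)=792, (22*-19 - 6*11)=-484; twice the area = |1077| = 1077; area = 1077/2; boundary points = 1 + 2 + 1 + 3 + 2 = 9; strictly interior points = area - boundary/2 + 1 = 535; answer 535
Step 2: A1 = 535; d = 36; f(2) = 1*(-7) + 2*(36) = 65; iterating: f(2)=65, f(3)=51, f(4)=181, f(5)=283, f(6)=645, f(7)=1211, f(8)=2501; answer 2501

2501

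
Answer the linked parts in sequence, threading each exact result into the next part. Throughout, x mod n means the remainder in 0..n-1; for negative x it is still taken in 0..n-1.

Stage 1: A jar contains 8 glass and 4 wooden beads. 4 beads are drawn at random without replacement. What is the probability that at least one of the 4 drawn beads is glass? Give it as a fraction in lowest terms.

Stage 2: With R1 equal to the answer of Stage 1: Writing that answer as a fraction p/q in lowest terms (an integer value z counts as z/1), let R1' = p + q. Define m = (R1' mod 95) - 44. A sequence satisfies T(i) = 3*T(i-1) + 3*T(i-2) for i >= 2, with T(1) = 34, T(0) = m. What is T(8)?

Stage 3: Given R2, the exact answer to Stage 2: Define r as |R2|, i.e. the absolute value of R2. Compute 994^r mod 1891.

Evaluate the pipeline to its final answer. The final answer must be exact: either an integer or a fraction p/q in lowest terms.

Stage 1: total draws C(12,4) = 495; complement C(4,4) = 1; favorable 495 - 1 = 494; P = 494/495; answer 494/495
Stage 2: R1 = 494/495; threaded value p + q = 989; m = -5; T(2) = 3*(34) + 3*(-5) = 87; iterating: T(2)=87, T(3)=363, T(4)=1350, T(5)=5139, T(6)=19467, T(7)=73818, T(8)=279855; answer 279855
Stage 3: R2 = 279855; r = 279855; squarings mod 1891: 994^1=994, 994^2=934, 994^4=605, 994^8=1062, 994^16=808, 994^32=469, 994^64=605, 994^128=1062, 994^256=808, 994^512=469, 994^1024=605, 994^2048=1062, 994^4096=808, 994^8192=469, 994^16384=605, 994^32768=1062, 994^65536=808, 994^131072=469, 994^262144=605; 994^279855 = 994^1 * 994^2 * 994^4 * 994^8 * 994^32 * 994^256 * 994^1024 * 994^16384 * 994^262144 = 621 (mod 1891); answer 621

621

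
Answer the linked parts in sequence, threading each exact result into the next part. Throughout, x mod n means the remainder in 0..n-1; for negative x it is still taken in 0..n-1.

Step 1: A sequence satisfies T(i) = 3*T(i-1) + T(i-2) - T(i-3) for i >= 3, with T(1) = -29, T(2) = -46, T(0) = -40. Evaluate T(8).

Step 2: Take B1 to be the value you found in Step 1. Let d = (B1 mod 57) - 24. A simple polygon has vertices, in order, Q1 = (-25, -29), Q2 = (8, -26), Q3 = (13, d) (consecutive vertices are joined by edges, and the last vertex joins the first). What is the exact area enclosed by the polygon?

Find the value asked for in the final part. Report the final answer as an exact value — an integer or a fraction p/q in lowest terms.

603

Step 1: T(3) = 3*(-46) + 1*(-29) - 1*(-40) = -127; iterating: T(3)=-127, T(4)=-398, T(5)=-1275, T(6)=-4096, T(7)=-13165, T(8)=-42316; answer -42316
Step 2: B1 = -42316; d = 11; cross terms: (-25*-26 - 8*-29)=882, (8*11 - 13*-26)=426, (13*-29 - -25*11)=-102; twice the area = |1206| = 1206; area = 603; answer 603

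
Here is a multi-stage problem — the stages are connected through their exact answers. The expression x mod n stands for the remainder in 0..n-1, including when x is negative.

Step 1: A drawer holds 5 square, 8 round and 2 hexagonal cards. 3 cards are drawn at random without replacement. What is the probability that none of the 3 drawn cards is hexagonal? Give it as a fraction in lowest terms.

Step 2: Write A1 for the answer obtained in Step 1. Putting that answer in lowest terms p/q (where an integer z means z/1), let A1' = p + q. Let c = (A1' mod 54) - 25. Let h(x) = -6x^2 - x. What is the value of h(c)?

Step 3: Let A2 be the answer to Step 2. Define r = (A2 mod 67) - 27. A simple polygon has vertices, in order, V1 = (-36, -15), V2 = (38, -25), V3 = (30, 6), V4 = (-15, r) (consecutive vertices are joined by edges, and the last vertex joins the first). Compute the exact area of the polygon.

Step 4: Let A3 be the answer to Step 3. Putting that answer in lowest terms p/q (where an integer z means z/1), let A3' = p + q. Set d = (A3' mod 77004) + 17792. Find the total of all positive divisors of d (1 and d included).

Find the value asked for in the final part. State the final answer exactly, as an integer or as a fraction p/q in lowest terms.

Step 1: total draws C(15,3) = 455; favorable C(13,3) = 286; P = 22/35; answer 22/35
Step 2: A1 = 22/35; threaded value p + q = 57; c = -22; -6*(-22)^2 - 1*(-22)^1 = (-2904) + (22) = -2882; answer -2882
Step 3: A2 = -2882; r = 39; cross terms: (-36*-25 - 38*-15)=1470, (38*6 - 30*-25)=978, (30*39 - -15*6)=1260, (-15*-15 - -36*39)=1629; twice the area = |5337| = 5337; area = 5337/2; answer 5337/2
Step 4: A3 = 5337/2; threaded value p + q = 5339; d = 23131; 23131 is prime, so its only divisors are 1 and 23131; sigma = 1 + 23131 = 23132; answer 23132

23132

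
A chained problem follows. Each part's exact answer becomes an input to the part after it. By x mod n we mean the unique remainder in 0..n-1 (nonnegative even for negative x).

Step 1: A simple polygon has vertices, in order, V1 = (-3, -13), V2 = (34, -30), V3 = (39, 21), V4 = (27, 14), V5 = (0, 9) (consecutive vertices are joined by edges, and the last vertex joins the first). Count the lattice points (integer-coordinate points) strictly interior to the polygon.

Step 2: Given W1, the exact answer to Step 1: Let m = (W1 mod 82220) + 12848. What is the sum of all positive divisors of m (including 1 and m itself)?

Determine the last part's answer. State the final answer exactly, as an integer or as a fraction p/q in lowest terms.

Step 1: cross terms: (-3*-30 - 34*-13)=532, (34*21 - 39*-30)=1884, (39*14 - 27*21)=-21, (27*9 - 0*14)=243, (0*-13 - -3*9)=27; twice the area = |2665| = 2665; area = 2665/2; boundary points = 1 + 1 + 1 + 1 + 1 = 5; strictly interior points = area - boundary/2 + 1 = 1331; answer 1331
Step 2: W1 = 1331; m = 14179; 14179 = 11 * 1289; sigma = (1 + 11) * (1 + 1289) = 12 * 1290 = 15480; answer 15480

15480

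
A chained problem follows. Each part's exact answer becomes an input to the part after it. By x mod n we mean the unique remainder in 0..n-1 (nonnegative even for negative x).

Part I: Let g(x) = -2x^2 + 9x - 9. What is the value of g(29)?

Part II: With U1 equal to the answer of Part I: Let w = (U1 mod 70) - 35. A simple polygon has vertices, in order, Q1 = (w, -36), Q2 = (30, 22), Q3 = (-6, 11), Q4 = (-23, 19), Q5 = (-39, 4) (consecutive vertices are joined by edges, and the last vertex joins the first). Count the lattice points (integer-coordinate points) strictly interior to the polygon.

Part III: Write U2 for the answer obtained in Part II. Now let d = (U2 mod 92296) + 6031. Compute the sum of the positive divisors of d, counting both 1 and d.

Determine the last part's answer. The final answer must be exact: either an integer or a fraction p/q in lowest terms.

16716

Part I: -2*(29)^2 + 9*(29)^1 - 9 = (-1682) + (261) + (-9) = -1430; answer -1430
Part II: U1 = -1430; w = 5; cross terms: (5*22 - 30*-36)=1190, (30*11 - -6*22)=462, (-6*19 - -23*11)=139, (-23*4 - -39*19)=649, (-39*-36 - 5*4)=1384; twice the area = |3824| = 3824; area = 1912; boundary points = 1 + 1 + 1 + 1 + 4 = 8; strictly interior points = area - boundary/2 + 1 = 1909; answer 1909
Part III: U2 = 1909; d = 7940; 7940 = 2^2 * 5 * 397; sigma = (1 + 2 + 4) * (1 + 5) * (1 + 397) = 7 * 6 * 398 = 16716; answer 16716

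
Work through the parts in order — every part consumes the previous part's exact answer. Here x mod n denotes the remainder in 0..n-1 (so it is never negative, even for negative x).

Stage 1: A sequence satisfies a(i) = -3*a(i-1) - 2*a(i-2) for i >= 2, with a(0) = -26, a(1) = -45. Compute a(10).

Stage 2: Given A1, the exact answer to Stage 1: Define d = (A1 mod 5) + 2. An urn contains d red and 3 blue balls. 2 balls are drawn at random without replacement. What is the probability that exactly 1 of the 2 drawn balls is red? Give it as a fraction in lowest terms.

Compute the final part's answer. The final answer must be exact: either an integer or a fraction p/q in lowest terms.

4/7

Stage 1: a(2) = -3*(-45) - 2*(-26) = 187; iterating: a(2)=187, a(3)=-471, a(4)=1039, a(5)=-2175, a(6)=4447, a(7)=-8991, a(8)=18079, a(9)=-36255, a(10)=72607; answer 72607
Stage 2: A1 = 72607; d = 4; total draws C(7,2) = 21; favorable C(4,1)*C(3,1) = 12; P = 4/7; answer 4/7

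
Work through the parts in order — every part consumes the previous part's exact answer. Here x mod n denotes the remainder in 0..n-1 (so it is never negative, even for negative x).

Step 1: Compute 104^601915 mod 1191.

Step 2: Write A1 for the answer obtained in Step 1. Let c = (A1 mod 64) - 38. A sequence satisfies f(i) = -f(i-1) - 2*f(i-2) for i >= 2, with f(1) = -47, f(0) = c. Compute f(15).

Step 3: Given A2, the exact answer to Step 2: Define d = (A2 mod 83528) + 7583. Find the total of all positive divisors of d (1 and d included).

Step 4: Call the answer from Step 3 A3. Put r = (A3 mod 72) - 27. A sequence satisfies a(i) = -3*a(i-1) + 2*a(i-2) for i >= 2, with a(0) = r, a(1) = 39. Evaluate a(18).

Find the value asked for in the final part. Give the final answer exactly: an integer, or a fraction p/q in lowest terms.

-111680830539

Step 1: squarings mod 1191: 104^1=104, 104^2=97, 104^4=1072, 104^8=1060, 104^16=487, 104^32=160, 104^64=589, 104^128=340, 104^256=73, 104^512=565, 104^1024=37, 104^2048=178, 104^4096=718, 104^8192=1012, 104^16384=1075, 104^32768=355, 104^65536=970, 104^131072=10, 104^262144=100, 104^524288=472; 104^601915 = 104^1 * 104^2 * 104^8 * 104^16 * 104^32 * 104^256 * 104^512 * 104^1024 * 104^2048 * 104^8192 * 104^65536 * 104^524288 = 23 (mod 1191); answer 23
Step 2: A1 = 23; c = -15; f(2) = -1*(-47) - 2*(-15) = 77; iterating: f(2)=77, f(3)=17, f(4)=-171, f(5)=137, f(6)=205, f(7)=-479, f(8)=69, f(9)=889, f(10)=-1027, f(11)=-751, f(12)=2805, f(13)=-1303, f(14)=-4307, f(15)=6913; answer 6913
Step 3: A2 = 6913; d = 14496; 14496 = 2^5 * 3 * 151; sigma = (1 + 2 + 4 + 8 + 16 + 32) * (1 + 3) * (1 + 151) = 63 * 4 * 152 = 38304; answer 38304
Step 4: A3 = 38304; r = -27; a(2) = -3*(39) + 2*(-27) = -171; iterating: a(2)=-171, a(3)=591, a(4)=-2115, a(5)=7527, a(6)=-26811, a(7)=95487, a(8)=-340083, a(9)=1211223, a(10)=-4313835, a(11)=15363951, a(12)=-54719523, a(13)=194886471, a(14)=-694098459, a(15)=2472068319, a(16)=-8804401875, a(17)=31357342263, a(18)=-111680830539; answer -111680830539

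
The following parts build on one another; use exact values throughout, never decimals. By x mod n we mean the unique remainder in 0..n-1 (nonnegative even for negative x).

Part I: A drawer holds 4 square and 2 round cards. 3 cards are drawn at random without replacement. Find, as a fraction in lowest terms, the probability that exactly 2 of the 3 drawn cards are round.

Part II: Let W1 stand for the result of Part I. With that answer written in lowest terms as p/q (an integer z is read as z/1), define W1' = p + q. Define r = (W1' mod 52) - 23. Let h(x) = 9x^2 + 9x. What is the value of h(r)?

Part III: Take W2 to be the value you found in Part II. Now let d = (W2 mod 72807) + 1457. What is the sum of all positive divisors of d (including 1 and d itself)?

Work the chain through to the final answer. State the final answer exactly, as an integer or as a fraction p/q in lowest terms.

Part I: total draws C(6,3) = 20; favorable C(2,2)*C(4,1) = 4; P = 1/5; answer 1/5
Part II: W1 = 1/5; threaded value p + q = 6; r = -17; 9*(-17)^2 + 9*(-17)^1 = (2601) + (-153) = 2448; answer 2448
Part III: W2 = 2448; d = 3905; 3905 = 5 * 11 * 71; sigma = (1 + 5) * (1 + 11) * (1 + 71) = 6 * 12 * 72 = 5184; answer 5184

5184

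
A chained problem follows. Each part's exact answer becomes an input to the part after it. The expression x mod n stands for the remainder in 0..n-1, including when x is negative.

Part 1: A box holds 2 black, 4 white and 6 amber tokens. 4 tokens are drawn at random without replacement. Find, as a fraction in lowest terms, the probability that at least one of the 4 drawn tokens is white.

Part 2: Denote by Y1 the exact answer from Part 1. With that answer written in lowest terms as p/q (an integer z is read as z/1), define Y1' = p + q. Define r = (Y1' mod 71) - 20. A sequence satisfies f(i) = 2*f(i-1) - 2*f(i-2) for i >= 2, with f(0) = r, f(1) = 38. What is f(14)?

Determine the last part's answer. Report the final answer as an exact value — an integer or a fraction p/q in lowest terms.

Part 1: total draws C(12,4) = 495; complement C(8,4) = 70; favorable 495 - 70 = 425; P = 85/99; answer 85/99
Part 2: Y1 = 85/99; threaded value p + q = 184; r = 22; f(2) = 2*(38) - 2*(22) = 32; iterating: f(2)=32, f(3)=-12, f(4)=-88, f(5)=-152, f(6)=-128, f(7)=48, f(8)=352, f(9)=608, f(10)=512, f(11)=-192, f(12)=-1408, f(13)=-2432, f(14)=-2048; answer -2048

-2048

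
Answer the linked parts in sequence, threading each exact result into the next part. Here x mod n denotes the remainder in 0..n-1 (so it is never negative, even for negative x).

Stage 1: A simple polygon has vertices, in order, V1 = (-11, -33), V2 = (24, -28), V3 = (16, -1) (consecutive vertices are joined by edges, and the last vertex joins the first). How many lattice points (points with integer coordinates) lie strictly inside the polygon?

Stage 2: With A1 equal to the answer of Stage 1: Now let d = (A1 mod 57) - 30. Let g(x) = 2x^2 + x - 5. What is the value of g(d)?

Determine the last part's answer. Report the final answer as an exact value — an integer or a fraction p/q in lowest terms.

Stage 1: cross terms: (-11*-28 - 24*-33)=1100, (24*-1 - 16*-28)=424, (16*-33 - -11*-1)=-539; twice the area = |985| = 985; area = 985/2; boundary points = 5 + 1 + 1 = 7; strictly interior points = area - boundary/2 + 1 = 490; answer 490
Stage 2: A1 = 490; d = 4; 2*(4)^2 + 1*(4)^1 - 5 = (32) + (4) + (-5) = 31; answer 31

31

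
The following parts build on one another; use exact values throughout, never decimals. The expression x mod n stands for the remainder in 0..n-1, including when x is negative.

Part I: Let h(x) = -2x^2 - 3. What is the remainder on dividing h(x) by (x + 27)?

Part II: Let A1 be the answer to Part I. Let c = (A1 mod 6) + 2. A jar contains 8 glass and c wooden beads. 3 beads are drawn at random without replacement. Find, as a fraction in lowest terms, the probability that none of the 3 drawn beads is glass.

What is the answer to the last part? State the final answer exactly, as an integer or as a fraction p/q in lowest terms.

5/143

Part I: remainder = value at the root: -2*(-27)^2 - 3 = (-1458) + (-3) = -1461; answer -1461
Part II: A1 = -1461; c = 5; total draws C(13,3) = 286; favorable C(5,3) = 10; P = 5/143; answer 5/143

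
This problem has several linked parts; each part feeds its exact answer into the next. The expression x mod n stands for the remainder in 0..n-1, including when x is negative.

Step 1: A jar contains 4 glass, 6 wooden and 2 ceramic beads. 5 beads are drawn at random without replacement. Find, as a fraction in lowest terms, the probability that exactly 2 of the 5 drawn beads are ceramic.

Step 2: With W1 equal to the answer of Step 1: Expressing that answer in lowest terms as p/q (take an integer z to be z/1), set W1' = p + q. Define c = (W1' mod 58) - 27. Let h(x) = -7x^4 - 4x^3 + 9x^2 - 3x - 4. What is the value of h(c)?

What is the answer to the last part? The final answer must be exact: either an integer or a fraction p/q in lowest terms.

Step 1: total draws C(12,5) = 792; favorable C(2,2)*C(10,3) = 120; P = 5/33; answer 5/33
Step 2: W1 = 5/33; threaded value p + q = 38; c = 11; -7*(11)^4 - 4*(11)^3 + 9*(11)^2 - 3*(11)^1 - 4 = (-102487) + (-5324) + (1089) + (-33) + (-4) = -106759; answer -106759

-106759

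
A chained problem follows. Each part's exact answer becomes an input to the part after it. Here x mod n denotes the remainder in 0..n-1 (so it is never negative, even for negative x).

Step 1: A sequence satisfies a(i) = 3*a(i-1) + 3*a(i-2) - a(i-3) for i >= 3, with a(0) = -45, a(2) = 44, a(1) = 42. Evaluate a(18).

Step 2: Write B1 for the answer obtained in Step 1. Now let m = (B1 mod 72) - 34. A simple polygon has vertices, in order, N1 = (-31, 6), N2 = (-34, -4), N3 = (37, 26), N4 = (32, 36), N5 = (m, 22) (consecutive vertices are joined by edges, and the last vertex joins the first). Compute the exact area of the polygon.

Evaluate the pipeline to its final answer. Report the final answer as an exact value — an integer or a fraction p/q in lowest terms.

709

Step 1: a(3) = 3*(44) + 3*(42) - 1*(-45) = 303; iterating: a(3)=303, a(4)=999, a(5)=3862, a(6)=14280, a(7)=53427, a(8)=199259, a(9)=743778, a(10)=2775684, a(11)=10359127, a(12)=38660655, a(13)=144283662, a(14)=538473824, a(15)=2009611803, a(16)=7499973219, a(17)=27990281242, a(18)=104461151580; answer 104461151580
Step 2: B1 = 104461151580; m = 2; cross terms: (-31*-4 - -34*6)=328, (-34*26 - 37*-4)=-736, (37*36 - 32*26)=500, (32*22 - 2*36)=632, (2*6 - -31*22)=694; twice the area = |1418| = 1418; area = 709; answer 709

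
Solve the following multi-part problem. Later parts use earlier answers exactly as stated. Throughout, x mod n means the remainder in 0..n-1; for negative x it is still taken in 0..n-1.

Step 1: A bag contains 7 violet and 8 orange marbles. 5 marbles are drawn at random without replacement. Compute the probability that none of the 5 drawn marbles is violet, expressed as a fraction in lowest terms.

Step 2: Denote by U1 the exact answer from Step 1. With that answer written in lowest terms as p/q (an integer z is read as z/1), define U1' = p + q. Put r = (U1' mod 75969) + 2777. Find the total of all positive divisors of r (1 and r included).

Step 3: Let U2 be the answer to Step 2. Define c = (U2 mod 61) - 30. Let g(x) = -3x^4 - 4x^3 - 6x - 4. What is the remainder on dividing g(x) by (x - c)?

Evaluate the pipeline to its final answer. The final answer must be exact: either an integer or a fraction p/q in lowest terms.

-1109229

Step 1: total draws C(15,5) = 3003; favorable C(8,5) = 56; P = 8/429; answer 8/429
Step 2: U1 = 8/429; threaded value p + q = 437; r = 3214; 3214 = 2 * 1607; sigma = (1 + 2) * (1 + 1607) = 3 * 1608 = 4824; answer 4824
Step 3: U2 = 4824; c = -25; remainder = value at the root: -3*(-25)^4 - 4*(-25)^3 - 6*(-25)^1 - 4 = (-1171875) + (62500) + (150) + (-4) = -1109229; answer -1109229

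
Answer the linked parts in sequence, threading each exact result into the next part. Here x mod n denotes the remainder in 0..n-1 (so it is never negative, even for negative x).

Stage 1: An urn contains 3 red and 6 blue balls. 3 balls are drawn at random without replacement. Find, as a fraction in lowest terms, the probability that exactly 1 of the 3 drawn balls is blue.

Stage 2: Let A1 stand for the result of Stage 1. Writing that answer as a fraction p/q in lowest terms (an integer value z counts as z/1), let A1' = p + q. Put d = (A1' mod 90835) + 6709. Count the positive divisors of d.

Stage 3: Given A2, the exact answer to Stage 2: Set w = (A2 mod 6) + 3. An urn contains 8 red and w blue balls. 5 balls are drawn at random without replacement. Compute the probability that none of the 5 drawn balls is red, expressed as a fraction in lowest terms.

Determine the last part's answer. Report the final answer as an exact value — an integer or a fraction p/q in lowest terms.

Stage 1: total draws C(9,3) = 84; favorable C(6,1)*C(3,2) = 18; P = 3/14; answer 3/14
Stage 2: A1 = 3/14; threaded value p + q = 17; d = 6726; 6726 = 2 * 3 * 19 * 59; number of divisors = (1+1) * (1+1) * (1+1) * (1+1) = 16; answer 16
Stage 3: A2 = 16; w = 7; total draws C(15,5) = 3003; favorable C(7,5) = 21; P = 1/143; answer 1/143

1/143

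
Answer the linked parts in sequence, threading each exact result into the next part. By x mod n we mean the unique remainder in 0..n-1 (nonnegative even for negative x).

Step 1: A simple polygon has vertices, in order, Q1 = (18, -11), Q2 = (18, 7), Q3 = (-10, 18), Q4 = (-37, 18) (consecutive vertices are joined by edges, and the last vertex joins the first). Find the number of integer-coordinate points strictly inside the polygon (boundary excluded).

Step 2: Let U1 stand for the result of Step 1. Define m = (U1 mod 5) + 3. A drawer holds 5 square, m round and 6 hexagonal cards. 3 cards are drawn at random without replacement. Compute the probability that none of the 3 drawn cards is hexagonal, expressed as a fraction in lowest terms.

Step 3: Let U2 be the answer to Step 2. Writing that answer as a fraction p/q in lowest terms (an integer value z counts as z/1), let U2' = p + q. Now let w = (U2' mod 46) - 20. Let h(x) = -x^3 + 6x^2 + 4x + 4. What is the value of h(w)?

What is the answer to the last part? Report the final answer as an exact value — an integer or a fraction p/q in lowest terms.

-557

Step 1: cross terms: (18*7 - 18*-11)=324, (18*18 - -10*7)=394, (-10*18 - -37*18)=486, (-37*-11 - 18*18)=83; twice the area = |1287| = 1287; area = 1287/2; boundary points = 18 + 1 + 27 + 1 = 47; strictly interior points = area - boundary/2 + 1 = 621; answer 621
Step 2: U1 = 621; m = 4; total draws C(15,3) = 455; favorable C(9,3) = 84; P = 12/65; answer 12/65
Step 3: U2 = 12/65; threaded value p + q = 77; w = 11; -1*(11)^3 + 6*(11)^2 + 4*(11)^1 + 4 = (-1331) + (726) + (44) + (4) = -557; answer -557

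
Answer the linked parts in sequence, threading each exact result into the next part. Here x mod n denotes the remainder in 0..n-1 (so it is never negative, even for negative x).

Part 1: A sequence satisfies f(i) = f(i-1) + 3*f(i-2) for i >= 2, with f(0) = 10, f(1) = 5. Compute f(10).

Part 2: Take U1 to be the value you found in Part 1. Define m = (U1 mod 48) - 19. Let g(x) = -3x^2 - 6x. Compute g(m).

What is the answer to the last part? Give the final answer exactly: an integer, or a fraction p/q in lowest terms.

-144

Part 1: f(2) = 1*(5) + 3*(10) = 35; iterating: f(2)=35, f(3)=50, f(4)=155, f(5)=305, f(6)=770, f(7)=1685, f(8)=3995, f(9)=9050, f(10)=21035; answer 21035
Part 2: U1 = 21035; m = -8; -3*(-8)^2 - 6*(-8)^1 = (-192) + (48) = -144; answer -144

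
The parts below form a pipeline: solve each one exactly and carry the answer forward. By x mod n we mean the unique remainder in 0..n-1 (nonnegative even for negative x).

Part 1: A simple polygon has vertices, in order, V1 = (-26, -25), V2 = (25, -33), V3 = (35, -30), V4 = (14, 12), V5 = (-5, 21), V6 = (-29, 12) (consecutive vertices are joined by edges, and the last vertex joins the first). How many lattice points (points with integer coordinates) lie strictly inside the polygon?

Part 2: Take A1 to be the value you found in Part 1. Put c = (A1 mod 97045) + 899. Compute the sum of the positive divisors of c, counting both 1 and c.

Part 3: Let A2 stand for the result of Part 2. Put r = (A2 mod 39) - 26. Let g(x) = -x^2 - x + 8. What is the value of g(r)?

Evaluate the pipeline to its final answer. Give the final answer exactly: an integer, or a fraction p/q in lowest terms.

Part 1: cross terms: (-26*-33 - 25*-25)=1483, (25*-30 - 35*-33)=405, (35*12 - 14*-30)=840, (14*21 - -5*12)=354, (-5*12 - -29*21)=549, (-29*-25 - -26*12)=1037; twice the area = |4668| = 4668; area = 2334; boundary points = 1 + 1 + 21 + 1 + 3 + 1 = 28; strictly interior points = area - boundary/2 + 1 = 2321; answer 2321
Part 2: A1 = 2321; c = 3220; 3220 = 2^2 * 5 * 7 * 23; sigma = (1 + 2 + 4) * (1 + 5) * (1 + 7) * (1 + 23) = 7 * 6 * 8 * 24 = 8064; answer 8064
Part 3: A2 = 8064; r = 4; -1*(4)^2 - 1*(4)^1 + 8 = (-16) + (-4) + (8) = -12; answer -12

-12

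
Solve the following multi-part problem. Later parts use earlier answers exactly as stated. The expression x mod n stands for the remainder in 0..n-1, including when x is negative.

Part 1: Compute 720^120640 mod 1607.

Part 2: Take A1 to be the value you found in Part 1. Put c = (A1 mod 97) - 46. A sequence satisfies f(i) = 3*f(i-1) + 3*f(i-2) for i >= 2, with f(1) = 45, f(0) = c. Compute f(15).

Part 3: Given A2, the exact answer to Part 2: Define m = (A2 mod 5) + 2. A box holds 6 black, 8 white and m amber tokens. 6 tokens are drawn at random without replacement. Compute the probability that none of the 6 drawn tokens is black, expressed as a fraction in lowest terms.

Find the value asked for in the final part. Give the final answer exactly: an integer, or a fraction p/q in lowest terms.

143/2261

Part 1: squarings mod 1607: 720^1=720, 720^2=946, 720^4=1424, 720^8=1349, 720^16=677, 720^32=334, 720^64=673, 720^128=1362, 720^256=566, 720^512=563, 720^1024=390, 720^2048=1042, 720^4096=1039, 720^8192=1224, 720^16384=452, 720^32768=215, 720^65536=1229; 720^120640 = 720^64 * 720^256 * 720^512 * 720^1024 * 720^4096 * 720^16384 * 720^32768 * 720^65536 = 901 (mod 1607); answer 901
Part 2: A1 = 901; c = -18; f(2) = 3*(45) + 3*(-18) = 81; iterating: f(2)=81, f(3)=378, f(4)=1377, f(5)=5265, f(6)=19926, f(7)=75573, f(8)=286497, f(9)=1086210, f(10)=4118121, f(11)=15612993, f(12)=59193342, f(13)=224419005, f(14)=850837041, f(15)=3225768138; answer 3225768138
Part 3: A2 = 3225768138; m = 5; total draws C(19,6) = 27132; favorable C(13,6) = 1716; P = 143/2261; answer 143/2261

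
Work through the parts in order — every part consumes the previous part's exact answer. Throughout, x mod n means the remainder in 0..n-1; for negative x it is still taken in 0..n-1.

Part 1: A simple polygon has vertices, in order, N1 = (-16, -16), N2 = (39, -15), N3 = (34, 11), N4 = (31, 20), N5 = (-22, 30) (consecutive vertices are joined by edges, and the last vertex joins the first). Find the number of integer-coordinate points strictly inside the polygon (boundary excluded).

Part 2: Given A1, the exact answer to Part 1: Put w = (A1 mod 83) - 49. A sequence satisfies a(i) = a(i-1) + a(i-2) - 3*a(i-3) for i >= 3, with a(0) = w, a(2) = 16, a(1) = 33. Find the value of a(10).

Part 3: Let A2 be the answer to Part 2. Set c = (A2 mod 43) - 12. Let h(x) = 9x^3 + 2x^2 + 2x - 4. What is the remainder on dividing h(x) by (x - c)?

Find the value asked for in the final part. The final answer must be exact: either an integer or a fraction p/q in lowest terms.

84269

Part 1: cross terms: (-16*-15 - 39*-16)=864, (39*11 - 34*-15)=939, (34*20 - 31*11)=339, (31*30 - -22*20)=1370, (-22*-16 - -16*30)=832; twice the area = |4344| = 4344; area = 2172; boundary points = 1 + 1 + 3 + 1 + 2 = 8; strictly interior points = area - boundary/2 + 1 = 2169; answer 2169
Part 2: A1 = 2169; w = -38; a(3) = 1*(16) + 1*(33) - 3*(-38) = 163; iterating: a(3)=163, a(4)=80, a(5)=195, a(6)=-214, a(7)=-259, a(8)=-1058, a(9)=-675, a(10)=-956; answer -956
Part 3: A2 = -956; c = 21; remainder = value at the root: 9*(21)^3 + 2*(21)^2 + 2*(21)^1 - 4 = (83349) + (882) + (42) + (-4) = 84269; answer 84269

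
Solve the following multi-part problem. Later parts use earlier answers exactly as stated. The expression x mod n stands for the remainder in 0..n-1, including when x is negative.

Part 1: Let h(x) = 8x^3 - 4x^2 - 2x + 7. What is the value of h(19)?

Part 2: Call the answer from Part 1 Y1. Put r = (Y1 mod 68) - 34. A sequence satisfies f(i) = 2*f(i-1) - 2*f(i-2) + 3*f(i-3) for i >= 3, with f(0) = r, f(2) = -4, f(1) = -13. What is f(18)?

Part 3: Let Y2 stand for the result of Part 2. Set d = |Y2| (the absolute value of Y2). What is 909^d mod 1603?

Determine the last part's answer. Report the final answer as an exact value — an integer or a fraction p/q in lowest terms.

Part 1: 8*(19)^3 - 4*(19)^2 - 2*(19)^1 + 7 = (54872) + (-1444) + (-38) + (7) = 53397; answer 53397
Part 2: Y1 = 53397; r = -17; f(3) = 2*(-4) - 2*(-13) + 3*(-17) = -33; iterating: f(3)=-33, f(4)=-97, f(5)=-140, f(6)=-185, f(7)=-381, f(8)=-812, f(9)=-1417, f(10)=-2353, f(11)=-4308, f(12)=-8161, f(13)=-14765, f(14)=-26132, f(15)=-47217, f(16)=-86465, f(17)=-156892, f(18)=-282505; answer -282505
Part 3: Y2 = -282505; d = 282505; squarings mod 1603: 909^1=909, 909^2=736, 909^4=1485, 909^8=1100, 909^16=1338, 909^32=1296, 909^64=1275, 909^128=183, 909^256=1429, 909^512=1422, 909^1024=701, 909^2048=883, 909^4096=631, 909^8192=617, 909^16384=778, 909^32768=953, 909^65536=911, 909^131072=1170, 909^262144=1541; 909^282505 = 909^1 * 909^8 * 909^128 * 909^256 * 909^512 * 909^1024 * 909^2048 * 909^16384 * 909^262144 = 615 (mod 1603); answer 615

615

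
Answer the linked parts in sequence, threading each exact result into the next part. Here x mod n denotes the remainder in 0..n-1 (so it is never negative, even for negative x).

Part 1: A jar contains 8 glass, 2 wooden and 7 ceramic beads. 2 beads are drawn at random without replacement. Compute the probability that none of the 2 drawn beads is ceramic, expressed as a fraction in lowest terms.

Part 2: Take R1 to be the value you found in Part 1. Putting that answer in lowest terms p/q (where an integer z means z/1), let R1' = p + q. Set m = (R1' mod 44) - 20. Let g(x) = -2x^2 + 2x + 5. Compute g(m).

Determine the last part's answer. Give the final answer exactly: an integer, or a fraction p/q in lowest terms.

-475

Part 1: total draws C(17,2) = 136; favorable C(10,2) = 45; P = 45/136; answer 45/136
Part 2: R1 = 45/136; threaded value p + q = 181; m = -15; -2*(-15)^2 + 2*(-15)^1 + 5 = (-450) + (-30) + (5) = -475; answer -475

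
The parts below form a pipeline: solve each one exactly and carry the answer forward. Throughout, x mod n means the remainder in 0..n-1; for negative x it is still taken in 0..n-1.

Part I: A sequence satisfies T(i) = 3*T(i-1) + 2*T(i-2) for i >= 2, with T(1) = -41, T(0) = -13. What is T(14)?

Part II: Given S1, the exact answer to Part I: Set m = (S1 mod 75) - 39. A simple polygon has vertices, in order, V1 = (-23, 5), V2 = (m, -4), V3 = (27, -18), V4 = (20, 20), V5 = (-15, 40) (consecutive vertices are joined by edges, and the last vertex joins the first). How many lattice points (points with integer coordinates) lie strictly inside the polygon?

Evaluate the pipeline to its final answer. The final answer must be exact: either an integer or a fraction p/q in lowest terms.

1920

Part I: T(2) = 3*(-41) + 2*(-13) = -149; iterating: T(2)=-149, T(3)=-529, T(4)=-1885, T(5)=-6713, T(6)=-23909, T(7)=-85153, T(8)=-303277, T(9)=-1080137, T(10)=-3846965, T(11)=-13701169, T(12)=-48797437, T(13)=-173794649, T(14)=-618978821; answer -618978821
Part II: S1 = -618978821; m = -35; cross terms: (-23*-4 - -35*5)=267, (-35*-18 - 27*-4)=738, (27*20 - 20*-18)=900, (20*40 - -15*20)=1100, (-15*5 - -23*40)=845; twice the area = |3850| = 3850; area = 1925; boundary points = 3 + 2 + 1 + 5 + 1 = 12; strictly interior points = area - boundary/2 + 1 = 1920; answer 1920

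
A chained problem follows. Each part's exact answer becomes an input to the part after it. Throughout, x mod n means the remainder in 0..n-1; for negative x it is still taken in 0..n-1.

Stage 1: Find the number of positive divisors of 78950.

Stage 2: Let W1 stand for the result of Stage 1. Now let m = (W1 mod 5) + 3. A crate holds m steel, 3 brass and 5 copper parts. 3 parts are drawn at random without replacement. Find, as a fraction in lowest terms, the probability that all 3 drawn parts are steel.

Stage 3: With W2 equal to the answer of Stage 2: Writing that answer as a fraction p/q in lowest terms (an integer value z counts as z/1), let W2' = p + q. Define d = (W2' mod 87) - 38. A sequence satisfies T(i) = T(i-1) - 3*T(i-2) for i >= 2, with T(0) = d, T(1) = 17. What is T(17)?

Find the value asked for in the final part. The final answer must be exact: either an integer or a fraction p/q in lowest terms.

-242278

Stage 1: 78950 = 2 * 5^2 * 1579; number of divisors = (1+1) * (2+1) * (1+1) = 12; answer 12
Stage 2: W1 = 12; m = 5; total draws C(13,3) = 286; favorable C(5,3) = 10; P = 5/143; answer 5/143
Stage 3: W2 = 5/143; threaded value p + q = 148; d = 23; T(2) = 1*(17) - 3*(23) = -52; iterating: T(2)=-52, T(3)=-103, T(4)=53, T(5)=362, T(6)=203, T(7)=-883, T(8)=-1492, T(9)=1157, T(10)=5633, T(11)=2162, T(12)=-14737, T(13)=-21223, T(14)=22988, T(15)=86657, T(16)=17693, T(17)=-242278; answer -242278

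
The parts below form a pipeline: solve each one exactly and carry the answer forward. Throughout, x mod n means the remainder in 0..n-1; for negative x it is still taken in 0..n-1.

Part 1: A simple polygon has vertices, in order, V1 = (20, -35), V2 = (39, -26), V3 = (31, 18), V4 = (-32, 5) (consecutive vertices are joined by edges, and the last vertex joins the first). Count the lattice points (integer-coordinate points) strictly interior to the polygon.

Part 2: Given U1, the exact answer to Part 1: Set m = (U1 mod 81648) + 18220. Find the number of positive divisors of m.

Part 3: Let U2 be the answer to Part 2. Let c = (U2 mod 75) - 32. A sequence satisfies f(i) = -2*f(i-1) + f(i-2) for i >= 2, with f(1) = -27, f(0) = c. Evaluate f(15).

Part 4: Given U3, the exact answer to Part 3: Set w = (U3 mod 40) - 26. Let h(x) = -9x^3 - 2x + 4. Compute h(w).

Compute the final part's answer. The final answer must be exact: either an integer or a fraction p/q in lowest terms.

-3097

Part 1: cross terms: (20*-26 - 39*-35)=845, (39*18 - 31*-26)=1508, (31*5 - -32*18)=731, (-32*-35 - 20*5)=1020; twice the area = |4104| = 4104; area = 2052; boundary points = 1 + 4 + 1 + 4 = 10; strictly interior points = area - boundary/2 + 1 = 2048; answer 2048
Part 2: U1 = 2048; m = 20268; 20268 = 2^2 * 3^2 * 563; number of divisors = (2+1) * (2+1) * (1+1) = 18; answer 18
Part 3: U2 = 18; c = -14; f(2) = -2*(-27) + 1*(-14) = 40; iterating: f(2)=40, f(3)=-107, f(4)=254, f(5)=-615, f(6)=1484, f(7)=-3583, f(8)=8650, f(9)=-20883, f(10)=50416, f(11)=-121715, f(12)=293846, f(13)=-709407, f(14)=1712660, f(15)=-4134727; answer -4134727
Part 4: U3 = -4134727; w = 7; -9*(7)^3 - 2*(7)^1 + 4 = (-3087) + (-14) + (4) = -3097; answer -3097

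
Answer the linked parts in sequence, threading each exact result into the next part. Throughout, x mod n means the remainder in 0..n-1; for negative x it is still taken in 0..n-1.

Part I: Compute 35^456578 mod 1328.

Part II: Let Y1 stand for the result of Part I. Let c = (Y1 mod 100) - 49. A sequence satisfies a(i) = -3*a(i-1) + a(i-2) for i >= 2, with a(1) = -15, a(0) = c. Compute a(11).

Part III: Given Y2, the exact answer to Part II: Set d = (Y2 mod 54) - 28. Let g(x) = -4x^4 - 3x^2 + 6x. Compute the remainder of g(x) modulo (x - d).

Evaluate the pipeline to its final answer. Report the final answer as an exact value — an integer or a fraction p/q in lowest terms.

-9793

Part I: squarings mod 1328: 35^1=35, 35^2=1225, 35^4=1313, 35^8=225, 35^16=161, 35^32=689, 35^64=625, 35^128=193, 35^256=65, 35^512=241, 35^1024=977, 35^2048=1025, 35^4096=177, 35^8192=785, 35^16384=33, 35^32768=1089, 35^65536=17, 35^131072=289, 35^262144=1185; 35^456578 = 35^2 * 35^128 * 35^256 * 35^512 * 35^1024 * 35^4096 * 35^8192 * 35^16384 * 35^32768 * 35^131072 * 35^262144 = 1225 (mod 1328); answer 1225
Part II: Y1 = 1225; c = -24; a(2) = -3*(-15) + 1*(-24) = 21; iterating: a(2)=21, a(3)=-78, a(4)=255, a(5)=-843, a(6)=2784, a(7)=-9195, a(8)=30369, a(9)=-100302, a(10)=331275, a(11)=-1094127; answer -1094127
Part III: Y2 = -1094127; d = -7; remainder = value at the root: -4*(-7)^4 - 3*(-7)^2 + 6*(-7)^1 = (-9604) + (-147) + (-42) = -9793; answer -9793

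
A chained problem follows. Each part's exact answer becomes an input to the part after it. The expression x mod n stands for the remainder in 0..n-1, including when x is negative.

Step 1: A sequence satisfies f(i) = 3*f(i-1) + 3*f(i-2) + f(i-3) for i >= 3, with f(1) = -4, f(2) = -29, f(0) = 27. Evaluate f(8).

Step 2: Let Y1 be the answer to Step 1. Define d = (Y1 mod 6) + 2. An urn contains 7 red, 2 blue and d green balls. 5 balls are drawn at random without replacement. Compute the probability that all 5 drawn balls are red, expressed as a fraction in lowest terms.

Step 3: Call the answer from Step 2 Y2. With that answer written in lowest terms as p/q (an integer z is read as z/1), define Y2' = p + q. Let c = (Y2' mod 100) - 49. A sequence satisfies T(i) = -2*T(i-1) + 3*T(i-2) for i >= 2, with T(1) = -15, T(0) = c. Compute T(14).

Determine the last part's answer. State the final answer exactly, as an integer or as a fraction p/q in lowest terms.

Step 1: f(3) = 3*(-29) + 3*(-4) + 1*(27) = -72; iterating: f(3)=-72, f(4)=-307, f(5)=-1166, f(6)=-4491, f(7)=-17278, f(8)=-66473; answer -66473
Step 2: Y1 = -66473; d = 3; total draws C(12,5) = 792; favorable C(7,5) = 21; P = 7/264; answer 7/264
Step 3: Y2 = 7/264; threaded value p + q = 271; c = 22; T(2) = -2*(-15) + 3*(22) = 96; iterating: T(2)=96, T(3)=-237, T(4)=762, T(5)=-2235, T(6)=6756, T(7)=-20217, T(8)=60702, T(9)=-182055, T(10)=546216, T(11)=-1638597, T(12)=4915842, T(13)=-14747475, T(14)=44242476; answer 44242476

44242476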